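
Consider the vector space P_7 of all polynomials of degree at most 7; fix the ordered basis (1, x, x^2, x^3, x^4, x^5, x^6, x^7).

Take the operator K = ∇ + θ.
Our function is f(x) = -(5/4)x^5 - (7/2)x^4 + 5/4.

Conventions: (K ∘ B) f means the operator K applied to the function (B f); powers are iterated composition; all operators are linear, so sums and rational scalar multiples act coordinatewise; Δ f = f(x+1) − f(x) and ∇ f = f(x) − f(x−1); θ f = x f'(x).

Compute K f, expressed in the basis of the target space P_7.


∇ f = -(25/4)x^4 - (3/2)x^3 + (17/2)x^2 - (31/4)x + 9/4
θ f = -(25/4)x^5 - 14x^4
(∇ + θ) f = -(25/4)x^5 - (81/4)x^4 - (3/2)x^3 + (17/2)x^2 - (31/4)x + 9/4

the image equals g(x) = -(25/4)x^5 - (81/4)x^4 - (3/2)x^3 + (17/2)x^2 - (31/4)x + 9/4


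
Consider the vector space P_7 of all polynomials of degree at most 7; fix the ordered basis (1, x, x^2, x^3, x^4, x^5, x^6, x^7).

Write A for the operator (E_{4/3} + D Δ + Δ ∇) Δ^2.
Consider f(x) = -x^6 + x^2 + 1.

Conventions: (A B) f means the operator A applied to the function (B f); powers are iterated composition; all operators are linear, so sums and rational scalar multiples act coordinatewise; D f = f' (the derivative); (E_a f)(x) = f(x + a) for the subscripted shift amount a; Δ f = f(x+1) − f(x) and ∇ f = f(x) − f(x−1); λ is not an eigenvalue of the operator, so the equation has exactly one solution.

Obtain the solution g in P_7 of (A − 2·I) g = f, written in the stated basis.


g(x) = (1/2)x^6 + (15/2)x^4 + 70x^3 + 477x^2 + (11575/9)x + 108413/54

write g with unknown coordinates in the stated basis and equate coefficients in (A − 2·I) g = f
solving from the highest basis element down gives g = (1/2)x^6 + (15/2)x^4 + 70x^3 + 477x^2 + (11575/9)x + 108413/54
check: A g = 15x^4 + 140x^3 + 955x^2 + (23150/9)x + 108440/27
so A g − 2·g = -x^6 + x^2 + 1 = f ✓


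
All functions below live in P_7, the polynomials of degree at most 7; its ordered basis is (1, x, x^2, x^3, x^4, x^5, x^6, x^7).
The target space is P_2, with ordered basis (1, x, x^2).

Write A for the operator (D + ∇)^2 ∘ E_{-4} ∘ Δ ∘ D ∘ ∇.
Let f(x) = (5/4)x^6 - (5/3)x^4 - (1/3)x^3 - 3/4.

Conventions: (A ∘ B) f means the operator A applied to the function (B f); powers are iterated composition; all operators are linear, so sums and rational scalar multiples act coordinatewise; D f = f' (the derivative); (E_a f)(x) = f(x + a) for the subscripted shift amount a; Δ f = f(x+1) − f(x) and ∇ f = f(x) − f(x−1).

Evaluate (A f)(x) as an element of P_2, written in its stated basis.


the result is g(x) = 3600x - 16200

∇ f = (15/2)x^5 - (75/4)x^4 + (55/3)x^3 - (39/4)x^2 + (11/6)x + 1/12
D ∇ f = (75/2)x^4 - 75x^3 + 55x^2 - (39/2)x + 11/6
Δ D ∇ f = 150x^3 + 35x - 2
E_{-4} Δ D ∇ f = 150x^3 - 1800x^2 + 7235x - 9742
D (E_{-4} ∘ Δ ∘ D) ∇ f = 450x^2 - 3600x + 7235
∇ (E_{-4} ∘ Δ ∘ D) ∇ f = 450x^2 - 4050x + 9185
(D + ∇) (E_{-4} ∘ Δ ∘ D) ∇ f = 900x^2 - 7650x + 16420
D (D + ∇) (E_{-4} ∘ Δ ∘ D) ∇ f = 1800x - 7650
∇ (D + ∇) (E_{-4} ∘ Δ ∘ D) ∇ f = 1800x - 8550
(D + ∇) (D + ∇) (E_{-4} ∘ Δ ∘ D) ∇ f = 3600x - 16200


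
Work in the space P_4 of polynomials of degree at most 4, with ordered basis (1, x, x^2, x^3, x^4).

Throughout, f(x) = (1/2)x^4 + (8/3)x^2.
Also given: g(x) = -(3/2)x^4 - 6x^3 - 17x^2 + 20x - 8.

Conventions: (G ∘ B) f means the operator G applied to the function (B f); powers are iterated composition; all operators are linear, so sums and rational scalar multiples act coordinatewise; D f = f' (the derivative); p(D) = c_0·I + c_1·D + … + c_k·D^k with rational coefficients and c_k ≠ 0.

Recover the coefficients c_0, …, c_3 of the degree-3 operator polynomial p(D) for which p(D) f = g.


D^0 f = (1/2)x^4 + (8/3)x^2
D^1 f = 2x^3 + (16/3)x
D^2 f = 6x^2 + 16/3
D^3 f = 12x
matching coefficients of g against c_0 f + c_1 Df + … from the top degree down determines the c_i
solution: c_0 = -3, c_1 = -3, c_2 = -3/2, c_3 = 3

p(D) = -3·I − 3·D − (3/2)·D^2 + 3·D^3, i.e. c_0 = -3, c_1 = -3, c_2 = -3/2, c_3 = 3


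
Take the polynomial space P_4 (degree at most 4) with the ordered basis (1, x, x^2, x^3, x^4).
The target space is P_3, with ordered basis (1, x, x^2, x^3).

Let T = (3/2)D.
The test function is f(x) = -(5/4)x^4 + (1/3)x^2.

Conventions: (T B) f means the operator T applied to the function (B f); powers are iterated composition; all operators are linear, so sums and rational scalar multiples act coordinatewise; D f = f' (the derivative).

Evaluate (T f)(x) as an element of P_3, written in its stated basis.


D f = -5x^3 + (2/3)x
((3/2)D) f = -(15/2)x^3 + x

the image equals g(x) = -(15/2)x^3 + x


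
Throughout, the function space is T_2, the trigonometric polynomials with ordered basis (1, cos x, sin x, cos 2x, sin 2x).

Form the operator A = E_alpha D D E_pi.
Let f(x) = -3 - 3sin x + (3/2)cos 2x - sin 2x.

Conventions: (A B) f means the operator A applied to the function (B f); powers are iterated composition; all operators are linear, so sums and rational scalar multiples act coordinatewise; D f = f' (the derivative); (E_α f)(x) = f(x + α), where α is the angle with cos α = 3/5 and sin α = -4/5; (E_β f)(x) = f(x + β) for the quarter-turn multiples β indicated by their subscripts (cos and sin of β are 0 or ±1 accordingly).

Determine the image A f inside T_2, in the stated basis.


E_pi f = -3 + 3sin x + (3/2)cos 2x - sin 2x
D E_pi f = 3cos x - 2cos 2x - 3sin 2x
D D E_pi f = -3sin x - 6cos 2x + 4sin 2x
E_alpha D D E_pi f = (12/5)cos x - (9/5)sin x - (54/25)cos 2x - (172/25)sin 2x

the result is g(x) = (12/5)cos x - (9/5)sin x - (54/25)cos 2x - (172/25)sin 2x


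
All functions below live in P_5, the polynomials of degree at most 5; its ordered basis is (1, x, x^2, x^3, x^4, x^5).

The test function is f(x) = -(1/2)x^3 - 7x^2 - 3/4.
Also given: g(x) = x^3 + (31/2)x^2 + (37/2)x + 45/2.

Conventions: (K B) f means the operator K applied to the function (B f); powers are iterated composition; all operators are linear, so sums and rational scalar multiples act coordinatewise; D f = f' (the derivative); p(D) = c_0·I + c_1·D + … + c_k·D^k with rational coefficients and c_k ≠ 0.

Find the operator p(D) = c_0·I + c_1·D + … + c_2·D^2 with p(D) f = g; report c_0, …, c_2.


p(D) = -2·I − D − (3/2)·D^2, i.e. c_0 = -2, c_1 = -1, c_2 = -3/2

D^0 f = -(1/2)x^3 - 7x^2 - 3/4
D^1 f = -(3/2)x^2 - 14x
D^2 f = -3x - 14
matching coefficients of g against c_0 f + c_1 Df + … from the top degree down determines the c_i
solution: c_0 = -2, c_1 = -1, c_2 = -3/2


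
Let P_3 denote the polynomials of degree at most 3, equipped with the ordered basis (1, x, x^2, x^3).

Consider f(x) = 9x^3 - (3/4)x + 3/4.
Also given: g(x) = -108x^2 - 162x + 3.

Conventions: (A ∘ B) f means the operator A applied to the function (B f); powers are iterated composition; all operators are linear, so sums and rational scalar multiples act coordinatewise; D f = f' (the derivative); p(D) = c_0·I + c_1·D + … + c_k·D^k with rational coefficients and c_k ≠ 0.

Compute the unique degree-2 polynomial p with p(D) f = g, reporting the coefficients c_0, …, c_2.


D^0 f = 9x^3 - (3/4)x + 3/4
D^1 f = 27x^2 - 3/4
D^2 f = 54x
matching coefficients of g against c_0 f + c_1 Df + … from the top degree down determines the c_i
solution: c_0 = 0, c_1 = -4, c_2 = -3

c_0 = 0, c_1 = -4, c_2 = -3


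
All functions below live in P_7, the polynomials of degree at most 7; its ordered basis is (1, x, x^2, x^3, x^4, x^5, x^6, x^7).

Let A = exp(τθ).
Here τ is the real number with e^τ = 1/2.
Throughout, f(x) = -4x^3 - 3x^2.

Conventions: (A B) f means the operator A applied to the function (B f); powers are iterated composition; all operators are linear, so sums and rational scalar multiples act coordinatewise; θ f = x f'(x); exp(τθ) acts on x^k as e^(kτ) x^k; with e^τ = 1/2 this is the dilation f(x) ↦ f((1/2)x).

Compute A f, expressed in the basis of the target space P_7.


exp(τθ) x^k = e^(kτ) x^k; with e^τ = 1/2 this sends x^k to (1/2)^k x^k
x^2 ↦ 1/4 x^2
x^3 ↦ 1/8 x^3
applying this coordinatewise to f: exp(τθ) f = -(1/2)x^3 - (3/4)x^2

g(x) = -(1/2)x^3 - (3/4)x^2


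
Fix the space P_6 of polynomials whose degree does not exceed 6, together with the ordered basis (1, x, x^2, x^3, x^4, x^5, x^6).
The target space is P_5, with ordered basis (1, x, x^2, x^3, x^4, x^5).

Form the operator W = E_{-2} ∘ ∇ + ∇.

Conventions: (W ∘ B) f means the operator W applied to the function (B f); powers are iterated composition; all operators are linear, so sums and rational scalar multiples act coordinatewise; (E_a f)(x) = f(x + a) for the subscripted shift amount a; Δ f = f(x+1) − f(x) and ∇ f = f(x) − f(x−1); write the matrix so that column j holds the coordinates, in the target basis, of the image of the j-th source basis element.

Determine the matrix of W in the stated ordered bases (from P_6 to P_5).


the matrix is [[0, 2, -6, 20, -66, 212, -666]; [0, 0, 4, -18, 80, -330, 1272]; [0, 0, 0, 6, -36, 200, -990]; [0, 0, 0, 0, 8, -60, 400]; [0, 0, 0, 0, 0, 10, -90]; [0, 0, 0, 0, 0, 0, 12]] (rows listed top to bottom)

image of 1: 0
image of x: 2
image of x^2: 4x - 6
image of x^3: 6x^2 - 18x + 20
image of x^4: 8x^3 - 36x^2 + 80x - 66
image of x^5: 10x^4 - 60x^3 + 200x^2 - 330x + 212
image of x^6: 12x^5 - 90x^4 + 400x^3 - 990x^2 + 1272x - 666
each image's coordinates form column j of the matrix


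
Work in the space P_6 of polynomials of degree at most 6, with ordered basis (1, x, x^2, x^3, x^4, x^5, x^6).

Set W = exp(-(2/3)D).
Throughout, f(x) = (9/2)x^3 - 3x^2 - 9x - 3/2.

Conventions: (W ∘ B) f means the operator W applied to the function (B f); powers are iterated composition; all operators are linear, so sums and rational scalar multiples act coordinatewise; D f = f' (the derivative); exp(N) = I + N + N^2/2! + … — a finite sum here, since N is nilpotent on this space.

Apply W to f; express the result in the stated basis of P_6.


order-1 term: -9x^2 + 4x + 6
order-2 term: 6x - 4/3
order-3 term: -4/3
the series for exp(-(2/3)D) f terminates at order 3
exp(-(2/3)D) f = (9/2)x^3 - 12x^2 + x + 11/6

g(x) = (9/2)x^3 - 12x^2 + x + 11/6


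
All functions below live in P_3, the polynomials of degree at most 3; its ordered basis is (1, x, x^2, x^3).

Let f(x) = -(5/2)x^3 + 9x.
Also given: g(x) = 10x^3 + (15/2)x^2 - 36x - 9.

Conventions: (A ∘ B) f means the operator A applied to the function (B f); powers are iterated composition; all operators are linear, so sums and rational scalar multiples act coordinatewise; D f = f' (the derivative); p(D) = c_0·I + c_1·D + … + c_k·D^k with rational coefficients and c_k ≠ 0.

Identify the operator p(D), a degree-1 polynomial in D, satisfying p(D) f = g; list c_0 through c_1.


D^0 f = -(5/2)x^3 + 9x
D^1 f = -(15/2)x^2 + 9
matching coefficients of g against c_0 f + c_1 Df + … from the top degree down determines the c_i
solution: c_0 = -4, c_1 = -1

c_0 = -4, c_1 = -1


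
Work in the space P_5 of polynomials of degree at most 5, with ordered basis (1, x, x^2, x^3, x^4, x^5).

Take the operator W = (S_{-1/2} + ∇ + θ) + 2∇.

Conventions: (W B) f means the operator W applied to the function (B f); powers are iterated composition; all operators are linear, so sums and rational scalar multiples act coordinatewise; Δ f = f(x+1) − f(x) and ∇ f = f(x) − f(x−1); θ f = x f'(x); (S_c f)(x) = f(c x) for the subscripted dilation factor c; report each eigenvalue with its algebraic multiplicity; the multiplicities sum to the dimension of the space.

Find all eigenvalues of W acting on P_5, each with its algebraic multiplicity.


image of 1: 1
image of x: (1/2)x + 3
image of x^2: (9/4)x^2 + 6x - 3
image of x^3: (23/8)x^3 + 9x^2 - 9x + 3
image of x^4: (65/16)x^4 + 12x^3 - 18x^2 + 12x - 3
image of x^5: (159/32)x^5 + 15x^4 - 30x^3 + 30x^2 - 15x + 3
the matrix is upper triangular; its diagonal is (1, 1/2, 9/4, 23/8, 65/16, 159/32)
for a triangular matrix the eigenvalues are the diagonal entries, with algebraic multiplicity their repetition count

λ = 1/2 (multiplicity 1), λ = 1 (multiplicity 1), λ = 9/4 (multiplicity 1), λ = 23/8 (multiplicity 1), λ = 65/16 (multiplicity 1), λ = 159/32 (multiplicity 1)


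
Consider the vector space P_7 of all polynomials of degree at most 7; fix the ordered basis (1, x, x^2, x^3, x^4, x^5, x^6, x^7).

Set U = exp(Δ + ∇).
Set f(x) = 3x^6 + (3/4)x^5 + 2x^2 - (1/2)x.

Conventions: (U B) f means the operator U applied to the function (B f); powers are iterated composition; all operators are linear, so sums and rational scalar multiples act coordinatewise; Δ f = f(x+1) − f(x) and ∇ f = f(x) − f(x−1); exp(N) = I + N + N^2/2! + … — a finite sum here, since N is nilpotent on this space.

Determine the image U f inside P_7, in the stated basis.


g(x) = 3x^6 + (147/4)x^5 + (375/2)x^4 + 630x^3 + 1517x^2 + (4359/2)x + 2873/2

order-1 term: 36x^5 + (15/2)x^4 + 120x^3 + 15x^2 + 44x + 1/2
order-2 term: 180x^4 + 30x^3 + 720x^2 + 60x + 200
order-3 term: 480x^3 + 60x^2 + 1440x + 60
order-4 term: 720x^2 + 60x + 960
order-5 term: 576x + 24
order-6 term: 192
the series for exp(Δ + ∇) f terminates at order 6
exp(Δ + ∇) f = 3x^6 + (147/4)x^5 + (375/2)x^4 + 630x^3 + 1517x^2 + (4359/2)x + 2873/2


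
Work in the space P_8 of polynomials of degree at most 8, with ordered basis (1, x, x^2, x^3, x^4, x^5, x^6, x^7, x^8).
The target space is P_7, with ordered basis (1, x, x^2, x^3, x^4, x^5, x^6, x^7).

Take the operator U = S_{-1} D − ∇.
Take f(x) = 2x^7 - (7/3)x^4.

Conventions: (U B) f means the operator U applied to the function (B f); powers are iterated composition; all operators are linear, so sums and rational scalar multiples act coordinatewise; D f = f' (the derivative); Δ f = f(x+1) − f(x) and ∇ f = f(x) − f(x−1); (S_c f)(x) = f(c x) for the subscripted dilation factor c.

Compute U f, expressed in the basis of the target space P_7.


the result is g(x) = 42x^5 - 70x^4 + (266/3)x^3 - 56x^2 + (70/3)x - 13/3

D f = 14x^6 - (28/3)x^3
S_{-1} D f = 14x^6 + (28/3)x^3
∇ f = 14x^6 - 42x^5 + 70x^4 - (238/3)x^3 + 56x^2 - (70/3)x + 13/3
(-∇) f = -14x^6 + 42x^5 - 70x^4 + (238/3)x^3 - 56x^2 + (70/3)x - 13/3
(S_{-1} D − ∇) f = 42x^5 - 70x^4 + (266/3)x^3 - 56x^2 + (70/3)x - 13/3


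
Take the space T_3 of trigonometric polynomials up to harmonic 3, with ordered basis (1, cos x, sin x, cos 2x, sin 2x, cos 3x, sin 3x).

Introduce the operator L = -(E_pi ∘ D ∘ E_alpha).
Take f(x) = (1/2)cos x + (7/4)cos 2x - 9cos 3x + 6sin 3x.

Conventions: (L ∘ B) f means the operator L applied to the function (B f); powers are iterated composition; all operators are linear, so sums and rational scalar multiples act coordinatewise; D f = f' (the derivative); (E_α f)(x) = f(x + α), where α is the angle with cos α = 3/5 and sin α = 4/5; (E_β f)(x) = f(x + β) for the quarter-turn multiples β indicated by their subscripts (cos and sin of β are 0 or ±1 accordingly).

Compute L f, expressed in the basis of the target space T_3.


E_alpha f = (3/10)cos x - (2/5)sin x - (49/100)cos 2x - (42/25)sin 2x + (1317/125)cos 3x - (306/125)sin 3x
D E_alpha f = -(2/5)cos x - (3/10)sin x - (84/25)cos 2x + (49/50)sin 2x - (918/125)cos 3x - (3951/125)sin 3x
E_pi D E_alpha f = (2/5)cos x + (3/10)sin x - (84/25)cos 2x + (49/50)sin 2x + (918/125)cos 3x + (3951/125)sin 3x
(-(E_pi ∘ D ∘ E_alpha)) f = -(2/5)cos x - (3/10)sin x + (84/25)cos 2x - (49/50)sin 2x - (918/125)cos 3x - (3951/125)sin 3x

g(x) = -(2/5)cos x - (3/10)sin x + (84/25)cos 2x - (49/50)sin 2x - (918/125)cos 3x - (3951/125)sin 3x


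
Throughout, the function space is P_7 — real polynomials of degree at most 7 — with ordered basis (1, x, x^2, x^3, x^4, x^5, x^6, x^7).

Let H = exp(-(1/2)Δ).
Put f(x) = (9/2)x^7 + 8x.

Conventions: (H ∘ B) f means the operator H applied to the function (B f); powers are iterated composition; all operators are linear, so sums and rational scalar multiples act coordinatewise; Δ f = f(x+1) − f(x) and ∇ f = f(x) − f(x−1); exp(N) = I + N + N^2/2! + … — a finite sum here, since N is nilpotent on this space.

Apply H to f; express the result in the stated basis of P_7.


the result is g(x) = (9/2)x^7 - (63/4)x^6 - (189/8)x^5 + (315/16)x^4 + (2835/32)x^3 + (4347/64)x^2 - (551/128)x - 6271/256

order-1 term: -(63/4)x^6 - (189/4)x^5 - (315/4)x^4 - (315/4)x^3 - (189/4)x^2 - (63/4)x - 25/4
order-2 term: (189/8)x^5 + (945/8)x^4 + (2205/8)x^3 + (2835/8)x^2 + (1953/8)x + 567/8
order-3 term: -(315/16)x^4 - (945/8)x^3 - (4725/16)x^2 - (2835/8)x - 2709/16
order-4 term: (315/32)x^3 + (945/16)x^2 + (4095/32)x + 1575/16
order-5 term: -(189/64)x^2 - (945/64)x - 315/16
order-6 term: (63/128)x + 189/128
order-7 term: -9/256
the series for exp(-(1/2)Δ) f terminates at order 7
exp(-(1/2)Δ) f = (9/2)x^7 - (63/4)x^6 - (189/8)x^5 + (315/16)x^4 + (2835/32)x^3 + (4347/64)x^2 - (551/128)x - 6271/256


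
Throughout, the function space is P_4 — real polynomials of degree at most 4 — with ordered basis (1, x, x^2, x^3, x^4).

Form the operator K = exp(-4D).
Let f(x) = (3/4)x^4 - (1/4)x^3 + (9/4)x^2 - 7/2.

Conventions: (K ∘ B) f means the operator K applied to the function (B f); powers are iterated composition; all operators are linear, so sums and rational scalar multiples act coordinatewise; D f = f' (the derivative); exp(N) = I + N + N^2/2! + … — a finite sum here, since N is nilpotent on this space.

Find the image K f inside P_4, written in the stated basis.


order-1 term: -12x^3 + 3x^2 - 18x
order-2 term: 72x^2 - 12x + 36
order-3 term: -192x + 16
order-4 term: 192
the series for exp(-4D) f terminates at order 4
exp(-4D) f = (3/4)x^4 - (49/4)x^3 + (309/4)x^2 - 222x + 481/2

the result is g(x) = (3/4)x^4 - (49/4)x^3 + (309/4)x^2 - 222x + 481/2


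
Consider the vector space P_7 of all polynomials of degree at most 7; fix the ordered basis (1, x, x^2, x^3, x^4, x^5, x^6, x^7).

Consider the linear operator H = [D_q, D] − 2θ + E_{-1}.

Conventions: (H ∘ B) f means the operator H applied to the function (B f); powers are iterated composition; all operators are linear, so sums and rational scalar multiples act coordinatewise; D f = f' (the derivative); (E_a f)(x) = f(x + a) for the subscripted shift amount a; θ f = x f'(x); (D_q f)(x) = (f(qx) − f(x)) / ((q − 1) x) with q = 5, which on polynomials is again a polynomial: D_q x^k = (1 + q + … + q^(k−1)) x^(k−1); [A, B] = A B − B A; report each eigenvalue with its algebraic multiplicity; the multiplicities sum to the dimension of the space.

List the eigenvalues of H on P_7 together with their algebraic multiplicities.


image of 1: 1
image of x: -x - 1
image of x^2: -3x^2 - 2x - 3
image of x^3: -5x^3 - 3x^2 - 41x - 1
image of x^4: -7x^4 - 4x^3 - 338x^2 - 4x + 1
image of x^5: -9x^5 - 5x^4 - 2334x^3 - 10x^2 + 5x - 1
image of x^6: -11x^6 - 6x^5 - 14829x^4 - 20x^3 + 15x^2 - 6x + 1
image of x^7: -13x^7 - 7x^6 - 89823x^5 - 35x^4 + 35x^3 - 21x^2 + 7x - 1
the matrix is upper triangular; its diagonal is (1, -1, -3, -5, -7, -9, -11, -13)
for a triangular matrix the eigenvalues are the diagonal entries, with algebraic multiplicity their repetition count

λ = -13 (multiplicity 1), λ = -11 (multiplicity 1), λ = -9 (multiplicity 1), λ = -7 (multiplicity 1), λ = -5 (multiplicity 1), λ = -3 (multiplicity 1), λ = -1 (multiplicity 1), λ = 1 (multiplicity 1)


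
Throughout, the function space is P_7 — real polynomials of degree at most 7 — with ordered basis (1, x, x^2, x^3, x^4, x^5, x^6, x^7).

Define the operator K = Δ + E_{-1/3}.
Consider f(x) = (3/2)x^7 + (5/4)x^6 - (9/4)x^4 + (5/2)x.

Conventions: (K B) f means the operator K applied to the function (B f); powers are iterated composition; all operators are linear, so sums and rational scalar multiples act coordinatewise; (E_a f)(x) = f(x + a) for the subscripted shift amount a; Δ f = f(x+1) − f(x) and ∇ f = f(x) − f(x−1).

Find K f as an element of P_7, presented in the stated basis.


Δ f = (21/2)x^6 + 39x^5 + (285/4)x^4 + (137/2)x^3 + (147/4)x^2 + 9x + 3
E_{-1/3} f = (3/2)x^7 - (9/4)x^6 + x^5 - (19/9)x^4 + (49/18)x^3 - (151/108)x^2 + (1369/486)x - 209/243
(Δ + E_{-1/3}) f = (3/2)x^7 + (33/4)x^6 + 40x^5 + (2489/36)x^4 + (641/9)x^3 + (1909/54)x^2 + (5743/486)x + 520/243

g(x) = (3/2)x^7 + (33/4)x^6 + 40x^5 + (2489/36)x^4 + (641/9)x^3 + (1909/54)x^2 + (5743/486)x + 520/243


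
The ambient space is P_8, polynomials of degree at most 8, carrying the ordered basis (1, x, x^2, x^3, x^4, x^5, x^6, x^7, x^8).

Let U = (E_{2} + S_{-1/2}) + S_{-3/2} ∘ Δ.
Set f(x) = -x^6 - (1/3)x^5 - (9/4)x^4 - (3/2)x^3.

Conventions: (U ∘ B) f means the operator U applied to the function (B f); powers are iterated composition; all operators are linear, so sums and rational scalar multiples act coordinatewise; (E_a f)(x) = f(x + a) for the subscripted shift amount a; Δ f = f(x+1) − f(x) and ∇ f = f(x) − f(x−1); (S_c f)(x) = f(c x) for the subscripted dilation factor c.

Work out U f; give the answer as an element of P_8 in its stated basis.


E_{2} f = -x^6 - (37/3)x^5 - (787/12)x^4 - (1157/6)x^3 - (989/3)x^2 - (926/3)x - 368/3
S_{-1/2} f = -(1/64)x^6 + (1/96)x^5 - (9/64)x^4 + (3/16)x^3
(E_{2} + S_{-1/2}) f = -(65/64)x^6 - (1183/96)x^5 - (12619/192)x^4 - (9247/48)x^3 - (989/3)x^2 - (926/3)x - 368/3
Δ f = -6x^5 - (50/3)x^4 - (97/3)x^3 - (109/3)x^2 - (127/6)x - 61/12
S_{-3/2} Δ f = (729/16)x^5 - (675/8)x^4 + (873/8)x^3 - (327/4)x^2 + (127/4)x - 61/12
((E_{2} + S_{-1/2}) + S_{-3/2} ∘ Δ) f = -(65/64)x^6 + (3191/96)x^5 - (28819/192)x^4 - (4009/48)x^3 - (4937/12)x^2 - (3323/12)x - 511/4

the image equals g(x) = -(65/64)x^6 + (3191/96)x^5 - (28819/192)x^4 - (4009/48)x^3 - (4937/12)x^2 - (3323/12)x - 511/4


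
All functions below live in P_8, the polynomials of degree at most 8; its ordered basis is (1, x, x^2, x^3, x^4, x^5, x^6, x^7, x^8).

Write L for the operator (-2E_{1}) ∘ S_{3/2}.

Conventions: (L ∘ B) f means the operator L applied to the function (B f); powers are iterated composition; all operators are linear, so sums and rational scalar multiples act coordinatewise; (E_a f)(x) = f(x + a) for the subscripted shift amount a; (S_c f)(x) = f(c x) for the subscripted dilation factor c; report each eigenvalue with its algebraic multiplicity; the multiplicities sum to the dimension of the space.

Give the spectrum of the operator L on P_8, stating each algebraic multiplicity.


image of 1: -2
image of x: -3x - 3
image of x^2: -(9/2)x^2 - 9x - 9/2
image of x^3: -(27/4)x^3 - (81/4)x^2 - (81/4)x - 27/4
image of x^4: -(81/8)x^4 - (81/2)x^3 - (243/4)x^2 - (81/2)x - 81/8
image of x^5: -(243/16)x^5 - (1215/16)x^4 - (1215/8)x^3 - (1215/8)x^2 - (1215/16)x - 243/16
image of x^6: -(729/32)x^6 - (2187/16)x^5 - (10935/32)x^4 - (3645/8)x^3 - (10935/32)x^2 - (2187/16)x - 729/32
image of x^7: -(2187/64)x^7 - (15309/64)x^6 - (45927/64)x^5 - (76545/64)x^4 - (76545/64)x^3 - (45927/64)x^2 - (15309/64)x - 2187/64
image of x^8: -(6561/128)x^8 - (6561/16)x^7 - (45927/32)x^6 - (45927/16)x^5 - (229635/64)x^4 - (45927/16)x^3 - (45927/32)x^2 - (6561/16)x - 6561/128
the matrix is upper triangular; its diagonal is (-2, -3, -9/2, -27/4, -81/8, -243/16, -729/32, -2187/64, -6561/128)
for a triangular matrix the eigenvalues are the diagonal entries, with algebraic multiplicity their repetition count

λ = -6561/128 (multiplicity 1), λ = -2187/64 (multiplicity 1), λ = -729/32 (multiplicity 1), λ = -243/16 (multiplicity 1), λ = -81/8 (multiplicity 1), λ = -27/4 (multiplicity 1), λ = -9/2 (multiplicity 1), λ = -3 (multiplicity 1), λ = -2 (multiplicity 1)


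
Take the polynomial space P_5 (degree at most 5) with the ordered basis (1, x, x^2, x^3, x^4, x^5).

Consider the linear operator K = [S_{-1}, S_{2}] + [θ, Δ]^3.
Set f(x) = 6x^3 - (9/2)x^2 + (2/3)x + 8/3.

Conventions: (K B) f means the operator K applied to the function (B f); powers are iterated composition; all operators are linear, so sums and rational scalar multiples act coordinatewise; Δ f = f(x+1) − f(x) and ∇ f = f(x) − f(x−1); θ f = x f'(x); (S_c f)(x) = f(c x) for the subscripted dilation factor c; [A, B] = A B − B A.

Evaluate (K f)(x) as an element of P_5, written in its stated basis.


S_{2} f = 48x^3 - 18x^2 + (4/3)x + 8/3
S_{-1} S_{2} f = -48x^3 - 18x^2 - (4/3)x + 8/3
S_{-1} f = -6x^3 - (9/2)x^2 - (2/3)x + 8/3
S_{2} S_{-1} f = -48x^3 - 18x^2 - (4/3)x + 8/3
[S_{-1}, S_{2}] f = 0
Δ f = 18x^2 + 9x + 13/6
θ Δ f = 36x^2 + 9x
θ f = 18x^3 - 9x^2 + (2/3)x
Δ θ f = 54x^2 + 36x + 29/3
[θ, Δ] f = -18x^2 - 27x - 29/3
Δ [θ, Δ] f = -36x - 45
θ Δ [θ, Δ] f = -36x
θ [θ, Δ] f = -36x^2 - 27x
Δ θ [θ, Δ] f = -72x - 63
[θ, Δ] [θ, Δ] f = 36x + 63
Δ [θ, Δ] [θ, Δ] f = 36
θ Δ [θ, Δ] [θ, Δ] f = 0
θ [θ, Δ] [θ, Δ] f = 36x
Δ θ [θ, Δ] [θ, Δ] f = 36
[θ, Δ] [θ, Δ] [θ, Δ] f = -36
([S_{-1}, S_{2}] + [θ, Δ]^3) f = -36

the result is g(x) = -36


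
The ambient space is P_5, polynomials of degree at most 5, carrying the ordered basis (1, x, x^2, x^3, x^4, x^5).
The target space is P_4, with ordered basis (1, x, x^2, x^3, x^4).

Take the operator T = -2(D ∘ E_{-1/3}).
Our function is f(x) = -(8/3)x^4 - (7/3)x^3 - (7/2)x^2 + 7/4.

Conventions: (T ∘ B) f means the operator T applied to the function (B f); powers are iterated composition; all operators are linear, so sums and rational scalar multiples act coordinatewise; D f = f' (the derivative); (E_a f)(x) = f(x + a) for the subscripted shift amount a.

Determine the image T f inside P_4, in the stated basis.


the image equals g(x) = (64/3)x^3 - (22/3)x^2 + (106/9)x - 316/81

E_{-1/3} f = -(8/3)x^4 + (11/9)x^3 - (53/18)x^2 + (158/81)x + 1375/972
D E_{-1/3} f = -(32/3)x^3 + (11/3)x^2 - (53/9)x + 158/81
(-2(D ∘ E_{-1/3})) f = (64/3)x^3 - (22/3)x^2 + (106/9)x - 316/81


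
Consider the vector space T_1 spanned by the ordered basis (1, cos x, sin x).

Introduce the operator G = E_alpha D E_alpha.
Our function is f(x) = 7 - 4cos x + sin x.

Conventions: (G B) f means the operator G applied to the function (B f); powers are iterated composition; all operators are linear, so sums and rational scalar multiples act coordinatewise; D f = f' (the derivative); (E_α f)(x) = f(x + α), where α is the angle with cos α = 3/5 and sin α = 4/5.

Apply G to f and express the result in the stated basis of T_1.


the result is g(x) = (89/25)cos x - (52/25)sin x

E_alpha f = 7 - (8/5)cos x + (19/5)sin x
D E_alpha f = (19/5)cos x + (8/5)sin x
E_alpha D E_alpha f = (89/25)cos x - (52/25)sin x


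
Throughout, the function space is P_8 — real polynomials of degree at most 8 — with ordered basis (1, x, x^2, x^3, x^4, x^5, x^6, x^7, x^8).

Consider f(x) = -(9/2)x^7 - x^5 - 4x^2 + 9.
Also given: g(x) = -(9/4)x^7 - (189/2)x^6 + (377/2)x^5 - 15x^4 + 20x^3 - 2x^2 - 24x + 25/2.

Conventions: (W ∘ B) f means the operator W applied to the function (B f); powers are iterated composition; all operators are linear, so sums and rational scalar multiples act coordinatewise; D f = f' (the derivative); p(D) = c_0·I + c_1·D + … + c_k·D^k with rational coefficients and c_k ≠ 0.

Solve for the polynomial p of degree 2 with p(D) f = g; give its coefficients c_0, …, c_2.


p(D) = (1/2)·I + 3·D − D^2, i.e. c_0 = 1/2, c_1 = 3, c_2 = -1

D^0 f = -(9/2)x^7 - x^5 - 4x^2 + 9
D^1 f = -(63/2)x^6 - 5x^4 - 8x
D^2 f = -189x^5 - 20x^3 - 8
matching coefficients of g against c_0 f + c_1 Df + … from the top degree down determines the c_i
solution: c_0 = 1/2, c_1 = 3, c_2 = -1


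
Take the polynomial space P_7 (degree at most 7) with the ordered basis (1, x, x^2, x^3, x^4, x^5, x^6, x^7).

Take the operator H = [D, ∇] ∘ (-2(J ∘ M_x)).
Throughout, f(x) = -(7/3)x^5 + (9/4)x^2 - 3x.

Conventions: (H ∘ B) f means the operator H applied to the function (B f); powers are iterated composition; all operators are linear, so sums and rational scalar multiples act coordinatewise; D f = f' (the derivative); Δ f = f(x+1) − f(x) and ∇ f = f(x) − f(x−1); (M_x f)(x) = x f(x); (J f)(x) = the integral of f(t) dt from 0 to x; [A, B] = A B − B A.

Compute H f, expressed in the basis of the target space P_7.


M_x f = -(7/3)x^6 + (9/4)x^3 - 3x^2
J M_x f = -(1/3)x^7 + (9/16)x^4 - x^3
(-2(J ∘ M_x)) f = (2/3)x^7 - (9/8)x^4 + 2x^3
∇ (-2(J ∘ M_x)) f = (14/3)x^6 - 14x^5 + (70/3)x^4 - (167/6)x^3 + (107/4)x^2 - (91/6)x + 91/24
D ∇ (-2(J ∘ M_x)) f = 28x^5 - 70x^4 + (280/3)x^3 - (167/2)x^2 + (107/2)x - 91/6
D (-2(J ∘ M_x)) f = (14/3)x^6 - (9/2)x^3 + 6x^2
∇ D (-2(J ∘ M_x)) f = 28x^5 - 70x^4 + (280/3)x^3 - (167/2)x^2 + (107/2)x - 91/6
[D, ∇] (-2(J ∘ M_x)) f = 0

g(x) = 0


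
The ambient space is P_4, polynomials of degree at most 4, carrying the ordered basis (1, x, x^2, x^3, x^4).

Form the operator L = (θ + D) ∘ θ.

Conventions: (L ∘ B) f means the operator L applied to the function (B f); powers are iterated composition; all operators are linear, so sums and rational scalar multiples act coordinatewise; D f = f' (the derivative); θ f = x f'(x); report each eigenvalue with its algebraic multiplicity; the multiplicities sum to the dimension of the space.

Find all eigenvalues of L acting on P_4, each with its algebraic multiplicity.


image of 1: 0
image of x: x + 1
image of x^2: 4x^2 + 4x
image of x^3: 9x^3 + 9x^2
image of x^4: 16x^4 + 16x^3
the matrix is upper triangular; its diagonal is (0, 1, 4, 9, 16)
for a triangular matrix the eigenvalues are the diagonal entries, with algebraic multiplicity their repetition count

λ = 0 (multiplicity 1), λ = 1 (multiplicity 1), λ = 4 (multiplicity 1), λ = 9 (multiplicity 1), λ = 16 (multiplicity 1)


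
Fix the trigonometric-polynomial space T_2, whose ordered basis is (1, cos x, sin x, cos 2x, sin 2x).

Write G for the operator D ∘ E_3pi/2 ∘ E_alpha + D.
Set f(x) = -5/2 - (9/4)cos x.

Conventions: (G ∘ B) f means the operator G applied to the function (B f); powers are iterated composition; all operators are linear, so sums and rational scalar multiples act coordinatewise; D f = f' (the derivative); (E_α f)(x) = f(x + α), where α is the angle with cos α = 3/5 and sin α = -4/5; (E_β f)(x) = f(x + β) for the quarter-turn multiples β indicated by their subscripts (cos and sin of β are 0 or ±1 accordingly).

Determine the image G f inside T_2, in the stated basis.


E_alpha f = -5/2 - (27/20)cos x - (9/5)sin x
E_3pi/2 E_alpha f = -5/2 + (9/5)cos x - (27/20)sin x
D E_3pi/2 E_alpha f = -(27/20)cos x - (9/5)sin x
D f = (9/4)sin x
(D ∘ E_3pi/2 ∘ E_alpha + D) f = -(27/20)cos x + (9/20)sin x

the result is g(x) = -(27/20)cos x + (9/20)sin x


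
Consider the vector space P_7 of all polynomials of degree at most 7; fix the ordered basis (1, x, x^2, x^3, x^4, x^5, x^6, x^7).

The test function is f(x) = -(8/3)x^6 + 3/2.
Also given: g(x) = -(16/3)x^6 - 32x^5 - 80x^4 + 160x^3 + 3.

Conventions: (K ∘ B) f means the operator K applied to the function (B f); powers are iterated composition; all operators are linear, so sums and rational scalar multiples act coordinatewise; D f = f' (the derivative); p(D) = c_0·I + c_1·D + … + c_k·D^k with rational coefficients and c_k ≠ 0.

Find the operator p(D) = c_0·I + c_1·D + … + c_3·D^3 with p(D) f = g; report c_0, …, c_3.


D^0 f = -(8/3)x^6 + 3/2
D^1 f = -16x^5
D^2 f = -80x^4
D^3 f = -320x^3
matching coefficients of g against c_0 f + c_1 Df + … from the top degree down determines the c_i
solution: c_0 = 2, c_1 = 2, c_2 = 1, c_3 = -1/2

p(D) = 2·I + 2·D + D^2 − (1/2)·D^3, i.e. c_0 = 2, c_1 = 2, c_2 = 1, c_3 = -1/2


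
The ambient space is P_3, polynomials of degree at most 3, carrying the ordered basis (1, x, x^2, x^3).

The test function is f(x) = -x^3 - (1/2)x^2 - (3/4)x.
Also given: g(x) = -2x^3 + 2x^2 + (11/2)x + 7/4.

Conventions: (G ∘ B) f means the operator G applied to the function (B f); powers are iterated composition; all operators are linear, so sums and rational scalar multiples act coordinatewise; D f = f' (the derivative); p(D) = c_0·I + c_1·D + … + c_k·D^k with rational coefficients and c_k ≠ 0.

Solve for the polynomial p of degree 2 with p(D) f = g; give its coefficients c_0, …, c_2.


p(D) = 2·I − D − D^2, i.e. c_0 = 2, c_1 = -1, c_2 = -1

D^0 f = -x^3 - (1/2)x^2 - (3/4)x
D^1 f = -3x^2 - x - 3/4
D^2 f = -6x - 1
matching coefficients of g against c_0 f + c_1 Df + … from the top degree down determines the c_i
solution: c_0 = 2, c_1 = -1, c_2 = -1


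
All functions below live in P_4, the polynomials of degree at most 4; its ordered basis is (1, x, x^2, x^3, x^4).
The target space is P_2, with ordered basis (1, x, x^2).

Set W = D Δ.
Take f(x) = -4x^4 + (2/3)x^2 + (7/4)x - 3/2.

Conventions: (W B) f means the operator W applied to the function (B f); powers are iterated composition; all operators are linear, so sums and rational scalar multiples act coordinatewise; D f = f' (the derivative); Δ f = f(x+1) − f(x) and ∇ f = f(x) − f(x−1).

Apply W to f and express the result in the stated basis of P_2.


Δ f = -16x^3 - 24x^2 - (44/3)x - 19/12
D Δ f = -48x^2 - 48x - 44/3

g(x) = -48x^2 - 48x - 44/3


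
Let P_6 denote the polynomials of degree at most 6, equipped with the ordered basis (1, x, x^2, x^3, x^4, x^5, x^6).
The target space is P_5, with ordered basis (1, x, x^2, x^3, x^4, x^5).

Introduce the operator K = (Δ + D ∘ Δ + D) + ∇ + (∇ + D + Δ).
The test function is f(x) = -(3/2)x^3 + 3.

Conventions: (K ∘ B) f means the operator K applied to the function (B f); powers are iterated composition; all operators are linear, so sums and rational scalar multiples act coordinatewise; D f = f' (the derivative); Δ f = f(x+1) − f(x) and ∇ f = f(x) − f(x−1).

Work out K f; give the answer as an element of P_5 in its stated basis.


g(x) = -27x^2 - 9x - 21/2

Δ f = -(9/2)x^2 - (9/2)x - 3/2
Δ f = -(9/2)x^2 - (9/2)x - 3/2
D Δ f = -9x - 9/2
D f = -(9/2)x^2
(Δ + D ∘ Δ + D) f = -9x^2 - (27/2)x - 6
∇ f = -(9/2)x^2 + (9/2)x - 3/2
∇ f = -(9/2)x^2 + (9/2)x - 3/2
D f = -(9/2)x^2
Δ f = -(9/2)x^2 - (9/2)x - 3/2
(∇ + D + Δ) f = -(27/2)x^2 - 3
((Δ + D ∘ Δ + D) + ∇ + (∇ + D + Δ)) f = -27x^2 - 9x - 21/2


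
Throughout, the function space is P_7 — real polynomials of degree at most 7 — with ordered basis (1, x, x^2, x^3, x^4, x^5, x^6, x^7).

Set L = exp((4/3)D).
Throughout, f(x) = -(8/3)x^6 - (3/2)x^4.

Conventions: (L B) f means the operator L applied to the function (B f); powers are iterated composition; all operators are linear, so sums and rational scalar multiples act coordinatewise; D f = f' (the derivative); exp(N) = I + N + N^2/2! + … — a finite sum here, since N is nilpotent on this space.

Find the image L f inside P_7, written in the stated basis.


order-1 term: -(64/3)x^5 - 8x^3
order-2 term: -(640/9)x^4 - 16x^2
order-3 term: -(10240/81)x^3 - (128/9)x
order-4 term: -(10240/81)x^2 - 128/27
order-5 term: -(16384/243)x
order-6 term: -32768/2187
the series for exp((4/3)D) f terminates at order 6
exp((4/3)D) f = -(8/3)x^6 - (64/3)x^5 - (1307/18)x^4 - (10888/81)x^3 - (11536/81)x^2 - (19840/243)x - 43136/2187

the image equals g(x) = -(8/3)x^6 - (64/3)x^5 - (1307/18)x^4 - (10888/81)x^3 - (11536/81)x^2 - (19840/243)x - 43136/2187


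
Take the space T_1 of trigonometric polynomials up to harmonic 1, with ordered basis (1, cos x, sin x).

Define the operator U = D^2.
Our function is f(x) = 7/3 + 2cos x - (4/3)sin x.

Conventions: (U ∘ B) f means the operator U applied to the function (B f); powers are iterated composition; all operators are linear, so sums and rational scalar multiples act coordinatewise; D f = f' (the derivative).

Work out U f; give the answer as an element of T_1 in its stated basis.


the result is g(x) = -2cos x + (4/3)sin x

D f = -(4/3)cos x - 2sin x
D D f = -2cos x + (4/3)sin x


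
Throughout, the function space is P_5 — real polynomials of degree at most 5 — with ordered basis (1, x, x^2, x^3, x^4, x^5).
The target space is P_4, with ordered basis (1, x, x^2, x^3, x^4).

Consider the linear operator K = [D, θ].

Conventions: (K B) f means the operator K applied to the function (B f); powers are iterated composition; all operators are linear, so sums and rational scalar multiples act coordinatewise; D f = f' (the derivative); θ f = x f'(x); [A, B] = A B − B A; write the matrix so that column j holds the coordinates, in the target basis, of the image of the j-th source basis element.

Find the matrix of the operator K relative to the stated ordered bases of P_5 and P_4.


the matrix is [[0, 1, 0, 0, 0, 0]; [0, 0, 2, 0, 0, 0]; [0, 0, 0, 3, 0, 0]; [0, 0, 0, 0, 4, 0]; [0, 0, 0, 0, 0, 5]] (rows listed top to bottom)

image of 1: 0
image of x: 1
image of x^2: 2x
image of x^3: 3x^2
image of x^4: 4x^3
image of x^5: 5x^4
each image's coordinates form column j of the matrix


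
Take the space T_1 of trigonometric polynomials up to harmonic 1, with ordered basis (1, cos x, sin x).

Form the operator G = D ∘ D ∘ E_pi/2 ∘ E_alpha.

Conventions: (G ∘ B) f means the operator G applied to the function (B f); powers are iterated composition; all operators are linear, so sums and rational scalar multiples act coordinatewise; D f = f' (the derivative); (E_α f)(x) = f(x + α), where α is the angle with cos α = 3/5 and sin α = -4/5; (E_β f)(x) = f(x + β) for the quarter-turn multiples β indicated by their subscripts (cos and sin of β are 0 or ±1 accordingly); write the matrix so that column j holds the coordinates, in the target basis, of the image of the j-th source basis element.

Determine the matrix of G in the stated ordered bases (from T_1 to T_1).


image of 1: 0
image of cos x: -(4/5)cos x + (3/5)sin x
image of sin x: -(3/5)cos x - (4/5)sin x
each image's coordinates form column j of the matrix

the matrix is [[0, 0, 0]; [0, -4/5, -3/5]; [0, 3/5, -4/5]] (rows listed top to bottom)


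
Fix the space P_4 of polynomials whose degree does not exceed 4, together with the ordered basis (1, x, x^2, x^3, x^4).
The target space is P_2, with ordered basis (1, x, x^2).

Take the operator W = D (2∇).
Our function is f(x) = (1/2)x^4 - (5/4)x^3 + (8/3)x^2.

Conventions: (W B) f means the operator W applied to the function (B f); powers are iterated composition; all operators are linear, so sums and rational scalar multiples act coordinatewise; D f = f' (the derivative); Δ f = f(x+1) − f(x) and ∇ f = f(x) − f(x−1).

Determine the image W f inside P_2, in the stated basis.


∇ f = 2x^3 - (27/4)x^2 + (133/12)x - 53/12
(2∇) f = 4x^3 - (27/2)x^2 + (133/6)x - 53/6
D (2∇) f = 12x^2 - 27x + 133/6

the result is g(x) = 12x^2 - 27x + 133/6


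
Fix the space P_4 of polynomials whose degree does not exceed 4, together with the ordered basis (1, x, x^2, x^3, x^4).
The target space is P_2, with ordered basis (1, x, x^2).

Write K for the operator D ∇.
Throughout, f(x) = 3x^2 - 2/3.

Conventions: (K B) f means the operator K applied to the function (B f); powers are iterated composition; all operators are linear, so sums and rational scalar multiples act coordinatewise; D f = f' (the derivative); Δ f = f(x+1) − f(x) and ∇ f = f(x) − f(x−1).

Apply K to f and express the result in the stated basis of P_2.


∇ f = 6x - 3
D ∇ f = 6

g(x) = 6


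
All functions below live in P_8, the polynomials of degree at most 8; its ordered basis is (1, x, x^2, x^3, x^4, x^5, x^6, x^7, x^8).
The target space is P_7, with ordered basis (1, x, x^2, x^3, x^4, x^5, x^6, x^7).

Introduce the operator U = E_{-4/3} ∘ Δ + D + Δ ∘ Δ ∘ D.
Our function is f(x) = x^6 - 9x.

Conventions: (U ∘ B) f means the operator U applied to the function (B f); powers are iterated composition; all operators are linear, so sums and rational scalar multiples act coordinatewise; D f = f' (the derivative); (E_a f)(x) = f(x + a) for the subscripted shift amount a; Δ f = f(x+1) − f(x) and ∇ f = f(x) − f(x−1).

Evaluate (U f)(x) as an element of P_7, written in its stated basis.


Δ f = 6x^5 + 15x^4 + 20x^3 + 15x^2 + 6x - 8
E_{-4/3} Δ f = 6x^5 - 25x^4 + (140/3)x^3 - (425/9)x^2 + (682/27)x - 1184/81
D f = 6x^5 - 9
D f = 6x^5 - 9
Δ D f = 30x^4 + 60x^3 + 60x^2 + 30x + 6
Δ Δ D f = 120x^3 + 360x^2 + 420x + 180
(E_{-4/3} ∘ Δ + D + Δ ∘ Δ ∘ D) f = 12x^5 - 25x^4 + (500/3)x^3 + (2815/9)x^2 + (12022/27)x + 12667/81

the result is g(x) = 12x^5 - 25x^4 + (500/3)x^3 + (2815/9)x^2 + (12022/27)x + 12667/81
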